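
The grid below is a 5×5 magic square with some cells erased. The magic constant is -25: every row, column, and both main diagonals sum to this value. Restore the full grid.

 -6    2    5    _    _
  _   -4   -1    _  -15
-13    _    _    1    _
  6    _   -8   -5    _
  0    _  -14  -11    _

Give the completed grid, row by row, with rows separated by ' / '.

-6 2 5 -17 -9 / -12 -4 -1 7 -15 / -13 -10 -7 1 4 / 6 -16 -8 -5 -2 / 0 3 -14 -11 -3

Using column 1: -6 + (-13) + 6 + 0 + ? → (2,1) = -25 − (-13) = -12.
Column 3: 5 + (-1) + (-8) + (-14) + ? = -25, so (3,3) = -7.
The remaining cell in main diagonal is (5,5) = -25 − (-22) = -3.
The remaining cell in row 2 is (2,4) = -25 − (-32) = 7.
Row 5: 0 + (-14) + (-11) + (-3) + ? = -25, so (5,2) = 3.
The remaining cell in column 4 is (1,4) = -25 − (-8) = -17.
Row 1: -6 + 2 + 5 + (-17) + ? = -25, so (1,5) = -9.
Anti-diagonal: -9 + 7 + (-7) + 0 + ? = -25, so (4,2) = -16.
Row 4: 6 + (-16) + (-8) + (-5) + ? = -25, so (4,5) = -2.
Using column 2: 2 + (-4) + (-16) + 3 + ? → (3,2) = -25 − (-15) = -10.
Column 5 must total -25; the given cells sum to -29, so (3,5) = 4.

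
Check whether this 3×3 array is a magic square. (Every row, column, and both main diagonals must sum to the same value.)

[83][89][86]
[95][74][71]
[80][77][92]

Row 1: 83 + 89 + 86 = 258.
Row 2: 95 + 74 + 71 = 240.
Row 3: 80 + 77 + 92 = 249.
Column 1: 83 + 95 + 80 = 258.
Column 2: 89 + 74 + 77 = 240.
Column 3: 86 + 71 + 92 = 249.
Main diagonal: 83 + 74 + 92 = 249.
Anti-diagonal: 86 + 74 + 80 = 240.

No — column 3 sums to 249 but row 2 sums to 240.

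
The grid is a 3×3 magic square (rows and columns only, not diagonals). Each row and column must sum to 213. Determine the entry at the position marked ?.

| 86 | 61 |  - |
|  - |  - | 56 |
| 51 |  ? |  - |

71

From row 1, 213 − (86 + 61) gives (1,3) = 66.
The remaining cell in column 1 is (2,1) = 213 − 137 = 76.
Using column 3: 66 + 56 + ? → (3,3) = 213 − 122 = 91.
The remaining cell in row 2 is (2,2) = 213 − 132 = 81.
Using row 3: 51 + 91 + ? → (3,2) = 213 − 142 = 71.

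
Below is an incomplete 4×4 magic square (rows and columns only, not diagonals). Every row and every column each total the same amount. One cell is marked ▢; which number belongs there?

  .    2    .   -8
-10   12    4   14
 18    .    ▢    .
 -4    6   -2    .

Row 2 is complete and sums to 20; that is the magic constant.
From row 4, 20 − (-4 + 6 + (-2)) gives (4,4) = 20.
Column 1 must total 20; the given cells sum to 4, so (1,1) = 16.
Column 2 must total 20; the given cells sum to 20, so (3,2) = 0.
Column 4 must total 20; the given cells sum to 26, so (3,4) = -6.
Row 1: 16 + 2 + (-8) + ? = 20, so (1,3) = 10.
Row 3 must total 20; the given cells sum to 12, so (3,3) = 8.

8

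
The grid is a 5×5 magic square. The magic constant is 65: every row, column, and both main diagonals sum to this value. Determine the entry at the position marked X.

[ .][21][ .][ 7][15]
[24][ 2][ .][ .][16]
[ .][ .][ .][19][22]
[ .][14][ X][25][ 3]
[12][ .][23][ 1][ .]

17

Column 4 needs 65; the known cells sum to 52, so (2,4) = 13.
The remaining cell in column 5 is (5,5) = 65 − 56 = 9.
The remaining cell in anti-diagonal is (3,3) = 65 − 54 = 11.
The remaining cell in row 2 is (2,3) = 65 − 55 = 10.
Row 5 needs 65; the known cells sum to 45, so (5,2) = 20.
The remaining cell in column 2 is (3,2) = 65 − 57 = 8.
Main diagonal: 2 + 11 + 25 + 9 + ? = 65, so (1,1) = 18.
From row 1, 65 − (18 + 21 + 7 + 15) gives (1,3) = 4.
Row 3 needs 65; the known cells sum to 60, so (3,1) = 5.
Column 1: 18 + 24 + 5 + 12 + ? = 65, so (4,1) = 6.
The remaining cell in column 3 is (4,3) = 65 − 48 = 17.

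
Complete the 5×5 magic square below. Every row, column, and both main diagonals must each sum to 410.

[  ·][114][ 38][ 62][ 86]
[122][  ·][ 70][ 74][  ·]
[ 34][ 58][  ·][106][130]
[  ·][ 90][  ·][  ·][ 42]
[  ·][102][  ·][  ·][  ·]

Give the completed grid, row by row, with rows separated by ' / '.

The remaining cell in row 1 is (1,1) = 410 − 300 = 110.
Using row 3: 34 + 58 + 106 + 130 + ? → (3,3) = 410 − 328 = 82.
Column 2 needs 410; the known cells sum to 364, so (2,2) = 46.
Using anti-diagonal: 86 + 74 + 82 + 90 + ? → (5,1) = 410 − 332 = 78.
Row 2 needs 410; the known cells sum to 312, so (2,5) = 98.
From column 1, 410 − (110 + 122 + 34 + 78) gives (4,1) = 66.
Column 5: 86 + 98 + 130 + 42 + ? = 410, so (5,5) = 54.
Main diagonal needs 410; the known cells sum to 292, so (4,4) = 118.
Row 4 must total 410; the given cells sum to 316, so (4,3) = 94.
The remaining cell in column 3 is (5,3) = 410 − 284 = 126.
The remaining cell in column 4 is (5,4) = 410 − 360 = 50.

110 114 38 62 86 / 122 46 70 74 98 / 34 58 82 106 130 / 66 90 94 118 42 / 78 102 126 50 54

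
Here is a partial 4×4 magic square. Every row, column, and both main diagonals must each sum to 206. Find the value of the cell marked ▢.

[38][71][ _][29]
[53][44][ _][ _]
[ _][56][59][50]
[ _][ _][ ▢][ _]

The remaining cell in row 1 is (1,3) = 206 − 138 = 68.
Row 3 needs 206; the known cells sum to 165, so (3,1) = 41.
Column 1 must total 206; the given cells sum to 132, so (4,1) = 74.
Using column 2: 71 + 44 + 56 + ? → (4,2) = 206 − 171 = 35.
Main diagonal needs 206; the known cells sum to 141, so (4,4) = 65.
Using anti-diagonal: 29 + 56 + 74 + ? → (2,3) = 206 − 159 = 47.
Row 2 needs 206; the known cells sum to 144, so (2,4) = 62.
Row 4: 74 + 35 + 65 + ? = 206, so (4,3) = 32.

32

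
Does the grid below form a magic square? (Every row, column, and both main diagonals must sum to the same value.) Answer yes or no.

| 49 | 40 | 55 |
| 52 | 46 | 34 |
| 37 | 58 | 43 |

Row 1: 49 + 40 + 55 = 144.
Row 2: 52 + 46 + 34 = 132.
Row 3: 37 + 58 + 43 = 138.
Column 1: 49 + 52 + 37 = 138.
Column 2: 40 + 46 + 58 = 144.
Column 3: 55 + 34 + 43 = 132.
Main diagonal: 49 + 46 + 43 = 138.
Anti-diagonal: 55 + 46 + 37 = 138.

No — row 2 sums to 132 but column 1 sums to 138.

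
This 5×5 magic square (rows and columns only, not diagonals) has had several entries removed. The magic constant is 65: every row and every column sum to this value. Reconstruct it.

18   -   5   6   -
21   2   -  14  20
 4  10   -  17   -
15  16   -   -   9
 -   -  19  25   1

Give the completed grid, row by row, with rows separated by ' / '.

Row 2 needs 65; the known cells sum to 57, so (2,3) = 8.
From column 1, 65 − (18 + 21 + 4 + 15) gives (5,1) = 7.
Using column 4: 6 + 14 + 17 + 25 + ? → (4,4) = 65 − 62 = 3.
Using row 4: 15 + 16 + 3 + 9 + ? → (4,3) = 65 − 43 = 22.
From row 5, 65 − (7 + 19 + 25 + 1) gives (5,2) = 13.
From column 2, 65 − (2 + 10 + 16 + 13) gives (1,2) = 24.
Column 3 must total 65; the given cells sum to 54, so (3,3) = 11.
Row 1: 18 + 24 + 5 + 6 + ? = 65, so (1,5) = 12.
Row 3 needs 65; the known cells sum to 42, so (3,5) = 23.

18 24 5 6 12 / 21 2 8 14 20 / 4 10 11 17 23 / 15 16 22 3 9 / 7 13 19 25 1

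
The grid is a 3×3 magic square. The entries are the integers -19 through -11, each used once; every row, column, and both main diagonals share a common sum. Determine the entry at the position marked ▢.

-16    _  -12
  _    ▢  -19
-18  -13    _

The entries are -19 through -11, which sum to -135, so each line sums to -135/3 = -45.
Row 1 must total -45; the given cells sum to -28, so (1,2) = -17.
Row 3 must total -45; the given cells sum to -31, so (3,3) = -14.
From column 1, -45 − (-16 + (-18)) gives (2,1) = -11.
Using column 2: -17 + (-13) + ? → (2,2) = -45 − (-30) = -15.

-15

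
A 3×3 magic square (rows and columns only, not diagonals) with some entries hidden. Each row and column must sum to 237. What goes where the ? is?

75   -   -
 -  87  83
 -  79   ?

63

Using row 2: 87 + 83 + ? → (2,1) = 237 − 170 = 67.
Column 1: 75 + 67 + ? = 237, so (3,1) = 95.
Using column 2: 87 + 79 + ? → (1,2) = 237 − 166 = 71.
Using row 1: 75 + 71 + ? → (1,3) = 237 − 146 = 91.
From row 3, 237 − (95 + 79) gives (3,3) = 63.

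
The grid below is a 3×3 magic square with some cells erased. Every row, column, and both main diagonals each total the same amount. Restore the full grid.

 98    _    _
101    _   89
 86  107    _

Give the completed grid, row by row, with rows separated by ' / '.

98 83 104 / 101 95 89 / 86 107 92

Column 1 is already complete: 98 + 101 + 86 = 285, so that is the magic constant.
Using row 2: 101 + 89 + ? → (2,2) = 285 − 190 = 95.
Row 3 needs 285; the known cells sum to 193, so (3,3) = 92.
Column 2 needs 285; the known cells sum to 202, so (1,2) = 83.
The remaining cell in column 3 is (1,3) = 285 − 181 = 104.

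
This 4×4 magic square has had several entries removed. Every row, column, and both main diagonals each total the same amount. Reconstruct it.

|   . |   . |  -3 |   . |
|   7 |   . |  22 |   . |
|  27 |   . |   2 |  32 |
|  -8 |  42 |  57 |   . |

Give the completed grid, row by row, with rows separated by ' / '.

52 -18 -3 47 / 7 37 22 12 / 27 17 2 32 / -8 42 57 -13

Column 3 is already complete: -3 + 22 + 2 + 57 = 78, so that is the magic constant.
The remaining cell in row 3 is (3,2) = 78 − 61 = 17.
Row 4: -8 + 42 + 57 + ? = 78, so (4,4) = -13.
Column 1 must total 78; the given cells sum to 26, so (1,1) = 52.
From main diagonal, 78 − (52 + 2 + (-13)) gives (2,2) = 37.
The remaining cell in anti-diagonal is (1,4) = 78 − 31 = 47.
Row 1: 52 + (-3) + 47 + ? = 78, so (1,2) = -18.
From row 2, 78 − (7 + 37 + 22) gives (2,4) = 12.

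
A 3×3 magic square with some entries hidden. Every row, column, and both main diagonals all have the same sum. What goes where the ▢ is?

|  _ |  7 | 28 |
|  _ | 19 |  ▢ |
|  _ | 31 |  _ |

Column 2 is complete and sums to 57; that is the magic constant.
Row 1 needs 57; the known cells sum to 35, so (1,1) = 22.
Main diagonal must total 57; the given cells sum to 41, so (3,3) = 16.
The remaining cell in anti-diagonal is (3,1) = 57 − 47 = 10.
Column 1: 22 + 10 + ? = 57, so (2,1) = 25.
Column 3 must total 57; the given cells sum to 44, so (2,3) = 13.

13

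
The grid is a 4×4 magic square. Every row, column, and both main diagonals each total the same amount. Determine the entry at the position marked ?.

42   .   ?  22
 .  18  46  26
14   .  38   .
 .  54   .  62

66

Main diagonal is complete and sums to 160; that is the magic constant.
Row 2: 18 + 46 + 26 + ? = 160, so (2,1) = 70.
Column 1 must total 160; the given cells sum to 126, so (4,1) = 34.
The remaining cell in column 4 is (3,4) = 160 − 110 = 50.
Anti-diagonal must total 160; the given cells sum to 102, so (3,2) = 58.
Row 4 needs 160; the known cells sum to 150, so (4,3) = 10.
Column 2 must total 160; the given cells sum to 130, so (1,2) = 30.
The remaining cell in column 3 is (1,3) = 160 − 94 = 66.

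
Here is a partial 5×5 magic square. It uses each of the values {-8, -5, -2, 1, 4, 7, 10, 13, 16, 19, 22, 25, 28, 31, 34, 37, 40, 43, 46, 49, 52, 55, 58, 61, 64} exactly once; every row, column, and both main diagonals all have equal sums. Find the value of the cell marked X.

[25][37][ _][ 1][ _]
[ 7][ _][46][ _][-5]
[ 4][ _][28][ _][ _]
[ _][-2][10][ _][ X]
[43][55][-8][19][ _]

The 25 entries sum to 700, so each line sums to 700/5 = 140.
From row 5, 140 − (43 + 55 + (-8) + 19) gives (5,5) = 31.
From column 1, 140 − (25 + 7 + 4 + 43) gives (4,1) = 61.
Column 3 must total 140; the given cells sum to 76, so (1,3) = 64.
The remaining cell in row 1 is (1,5) = 140 − 127 = 13.
Anti-diagonal: 13 + 28 + (-2) + 43 + ? = 140, so (2,4) = 58.
Row 2 needs 140; the known cells sum to 106, so (2,2) = 34.
Using column 2: 37 + 34 + (-2) + 55 + ? → (3,2) = 140 − 124 = 16.
From main diagonal, 140 − (25 + 34 + 28 + 31) gives (4,4) = 22.
Using row 4: 61 + (-2) + 10 + 22 + ? → (4,5) = 140 − 91 = 49.

49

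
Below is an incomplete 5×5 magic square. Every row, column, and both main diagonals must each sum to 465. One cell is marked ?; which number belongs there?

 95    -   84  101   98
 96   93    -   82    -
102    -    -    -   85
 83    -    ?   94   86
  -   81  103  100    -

Row 1 must total 465; the given cells sum to 378, so (1,2) = 87.
From column 1, 465 − (95 + 96 + 102 + 83) gives (5,1) = 89.
Using column 4: 101 + 82 + 94 + 100 + ? → (3,4) = 465 − 377 = 88.
Row 5 must total 465; the given cells sum to 373, so (5,5) = 92.
The remaining cell in column 5 is (2,5) = 465 − 361 = 104.
Using main diagonal: 95 + 93 + 94 + 92 + ? → (3,3) = 465 − 374 = 91.
The remaining cell in anti-diagonal is (4,2) = 465 − 360 = 105.
Row 2 must total 465; the given cells sum to 375, so (2,3) = 90.
The remaining cell in row 3 is (3,2) = 465 − 366 = 99.
Row 4 must total 465; the given cells sum to 368, so (4,3) = 97.

97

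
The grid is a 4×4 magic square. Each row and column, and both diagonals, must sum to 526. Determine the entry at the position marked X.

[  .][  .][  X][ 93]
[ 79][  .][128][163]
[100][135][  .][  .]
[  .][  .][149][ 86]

Row 2 must total 526; the given cells sum to 370, so (2,2) = 156.
Column 4 needs 526; the known cells sum to 342, so (3,4) = 184.
Anti-diagonal: 93 + 128 + 135 + ? = 526, so (4,1) = 170.
Row 3 needs 526; the known cells sum to 419, so (3,3) = 107.
Row 4: 170 + 149 + 86 + ? = 526, so (4,2) = 121.
The remaining cell in column 1 is (1,1) = 526 − 349 = 177.
Column 2: 156 + 135 + 121 + ? = 526, so (1,2) = 114.
Using column 3: 128 + 107 + 149 + ? → (1,3) = 526 − 384 = 142.

142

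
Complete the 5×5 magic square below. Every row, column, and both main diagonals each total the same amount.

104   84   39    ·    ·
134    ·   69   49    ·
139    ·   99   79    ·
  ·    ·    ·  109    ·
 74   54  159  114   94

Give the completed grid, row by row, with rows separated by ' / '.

Row 5 is already complete: 74 + 54 + 159 + 114 + 94 = 495, so that is the magic constant.
From column 1, 495 − (104 + 134 + 139 + 74) gives (4,1) = 44.
From column 3, 495 − (39 + 69 + 99 + 159) gives (4,3) = 129.
Using column 4: 49 + 79 + 109 + 114 + ? → (1,4) = 495 − 351 = 144.
Using main diagonal: 104 + 99 + 109 + 94 + ? → (2,2) = 495 − 406 = 89.
From row 1, 495 − (104 + 84 + 39 + 144) gives (1,5) = 124.
Using row 2: 134 + 89 + 69 + 49 + ? → (2,5) = 495 − 341 = 154.
From anti-diagonal, 495 − (124 + 49 + 99 + 74) gives (4,2) = 149.
Row 4 must total 495; the given cells sum to 431, so (4,5) = 64.
Column 2 must total 495; the given cells sum to 376, so (3,2) = 119.
Column 5: 124 + 154 + 64 + 94 + ? = 495, so (3,5) = 59.

104 84 39 144 124 / 134 89 69 49 154 / 139 119 99 79 59 / 44 149 129 109 64 / 74 54 159 114 94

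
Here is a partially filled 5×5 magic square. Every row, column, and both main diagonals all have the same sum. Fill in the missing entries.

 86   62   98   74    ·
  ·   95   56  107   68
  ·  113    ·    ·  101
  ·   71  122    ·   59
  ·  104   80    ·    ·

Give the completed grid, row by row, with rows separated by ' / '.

86 62 98 74 125 / 119 95 56 107 68 / 77 113 89 65 101 / 110 71 122 83 59 / 53 104 80 116 92

Column 2 is already complete: 62 + 95 + 113 + 71 + 104 = 445, so that is the magic constant.
Row 1: 86 + 62 + 98 + 74 + ? = 445, so (1,5) = 125.
Row 2 must total 445; the given cells sum to 326, so (2,1) = 119.
From column 3, 445 − (98 + 56 + 122 + 80) gives (3,3) = 89.
Column 5 needs 445; the known cells sum to 353, so (5,5) = 92.
Main diagonal: 86 + 95 + 89 + 92 + ? = 445, so (4,4) = 83.
Anti-diagonal needs 445; the known cells sum to 392, so (5,1) = 53.
From row 4, 445 − (71 + 122 + 83 + 59) gives (4,1) = 110.
Row 5 must total 445; the given cells sum to 329, so (5,4) = 116.
Column 1 needs 445; the known cells sum to 368, so (3,1) = 77.
From column 4, 445 − (74 + 107 + 83 + 116) gives (3,4) = 65.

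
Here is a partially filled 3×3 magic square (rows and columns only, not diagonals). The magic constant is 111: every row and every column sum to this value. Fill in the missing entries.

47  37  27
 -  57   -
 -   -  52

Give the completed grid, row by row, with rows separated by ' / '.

Column 2: 37 + 57 + ? = 111, so (3,2) = 17.
Using column 3: 27 + 52 + ? → (2,3) = 111 − 79 = 32.
Row 2: 57 + 32 + ? = 111, so (2,1) = 22.
Row 3 must total 111; the given cells sum to 69, so (3,1) = 42.

47 37 27 / 22 57 32 / 42 17 52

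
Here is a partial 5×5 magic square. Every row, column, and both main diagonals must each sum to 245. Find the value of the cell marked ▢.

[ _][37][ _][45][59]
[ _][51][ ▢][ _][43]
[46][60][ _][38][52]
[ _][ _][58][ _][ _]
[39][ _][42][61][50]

Using row 3: 46 + 60 + 38 + 52 + ? → (3,3) = 245 − 196 = 49.
From row 5, 245 − (39 + 42 + 61 + 50) gives (5,2) = 53.
Column 2 must total 245; the given cells sum to 201, so (4,2) = 44.
From column 5, 245 − (59 + 43 + 52 + 50) gives (4,5) = 41.
From anti-diagonal, 245 − (59 + 49 + 44 + 39) gives (2,4) = 54.
Column 4 must total 245; the given cells sum to 198, so (4,4) = 47.
Main diagonal needs 245; the known cells sum to 197, so (1,1) = 48.
From row 1, 245 − (48 + 37 + 45 + 59) gives (1,3) = 56.
Row 4: 44 + 58 + 47 + 41 + ? = 245, so (4,1) = 55.
The remaining cell in column 1 is (2,1) = 245 − 188 = 57.
Column 3: 56 + 49 + 58 + 42 + ? = 245, so (2,3) = 40.

40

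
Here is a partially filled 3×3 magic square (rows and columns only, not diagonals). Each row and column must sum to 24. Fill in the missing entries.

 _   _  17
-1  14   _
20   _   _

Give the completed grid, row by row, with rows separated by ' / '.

5 2 17 / -1 14 11 / 20 8 -4

Row 2: -1 + 14 + ? = 24, so (2,3) = 11.
Column 1 must total 24; the given cells sum to 19, so (1,1) = 5.
Column 3 needs 24; the known cells sum to 28, so (3,3) = -4.
Row 1: 5 + 17 + ? = 24, so (1,2) = 2.
Row 3 needs 24; the known cells sum to 16, so (3,2) = 8.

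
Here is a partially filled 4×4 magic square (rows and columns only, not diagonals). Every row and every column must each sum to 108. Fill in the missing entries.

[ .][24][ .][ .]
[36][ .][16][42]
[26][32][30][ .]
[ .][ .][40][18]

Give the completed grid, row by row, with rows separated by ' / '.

34 24 22 28 / 36 14 16 42 / 26 32 30 20 / 12 38 40 18

Row 2 must total 108; the given cells sum to 94, so (2,2) = 14.
Row 3 must total 108; the given cells sum to 88, so (3,4) = 20.
Column 2 must total 108; the given cells sum to 70, so (4,2) = 38.
From column 3, 108 − (16 + 30 + 40) gives (1,3) = 22.
Column 4 needs 108; the known cells sum to 80, so (1,4) = 28.
Using row 1: 24 + 22 + 28 + ? → (1,1) = 108 − 74 = 34.
From row 4, 108 − (38 + 40 + 18) gives (4,1) = 12.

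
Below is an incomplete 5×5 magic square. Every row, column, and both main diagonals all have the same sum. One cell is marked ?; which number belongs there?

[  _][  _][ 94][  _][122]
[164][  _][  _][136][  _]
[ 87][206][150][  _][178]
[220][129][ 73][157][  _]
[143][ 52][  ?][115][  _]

171

Anti-diagonal is complete and sums to 680; that is the magic constant.
Using row 3: 87 + 206 + 150 + 178 + ? → (3,4) = 680 − 621 = 59.
Row 4: 220 + 129 + 73 + 157 + ? = 680, so (4,5) = 101.
Column 1 must total 680; the given cells sum to 614, so (1,1) = 66.
Using column 4: 136 + 59 + 157 + 115 + ? → (1,4) = 680 − 467 = 213.
Row 1 must total 680; the given cells sum to 495, so (1,2) = 185.
Column 2 needs 680; the known cells sum to 572, so (2,2) = 108.
Main diagonal needs 680; the known cells sum to 481, so (5,5) = 199.
Row 5 needs 680; the known cells sum to 509, so (5,3) = 171.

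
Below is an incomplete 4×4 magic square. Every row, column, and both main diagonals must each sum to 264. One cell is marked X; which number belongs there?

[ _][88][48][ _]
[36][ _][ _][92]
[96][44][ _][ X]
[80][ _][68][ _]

40

From column 1, 264 − (36 + 96 + 80) gives (1,1) = 52.
Using row 1: 52 + 88 + 48 + ? → (1,4) = 264 − 188 = 76.
Anti-diagonal: 76 + 44 + 80 + ? = 264, so (2,3) = 64.
Row 2 needs 264; the known cells sum to 192, so (2,2) = 72.
Using column 2: 88 + 72 + 44 + ? → (4,2) = 264 − 204 = 60.
Column 3: 48 + 64 + 68 + ? = 264, so (3,3) = 84.
From main diagonal, 264 − (52 + 72 + 84) gives (4,4) = 56.
The remaining cell in row 3 is (3,4) = 264 − 224 = 40.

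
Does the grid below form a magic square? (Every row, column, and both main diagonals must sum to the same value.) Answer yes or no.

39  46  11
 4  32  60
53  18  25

Yes

Row 1: 39 + 46 + 11 = 96.
Row 2: 4 + 32 + 60 = 96.
Row 3: 53 + 18 + 25 = 96.
Column 1: 39 + 4 + 53 = 96.
Column 2: 46 + 32 + 18 = 96.
Column 3: 11 + 60 + 25 = 96.
Main diagonal: 39 + 32 + 25 = 96.
Anti-diagonal: 11 + 32 + 53 = 96.
All lines sum to 96.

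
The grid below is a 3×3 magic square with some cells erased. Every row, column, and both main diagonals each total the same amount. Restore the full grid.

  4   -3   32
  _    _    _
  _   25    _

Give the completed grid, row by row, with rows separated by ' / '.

4 -3 32 / 39 11 -17 / -10 25 18

Row 1 is already complete: 4 + -3 + 32 = 33, so that is the magic constant.
From column 2, 33 − (-3 + 25) gives (2,2) = 11.
Main diagonal must total 33; the given cells sum to 15, so (3,3) = 18.
Anti-diagonal needs 33; the known cells sum to 43, so (3,1) = -10.
Column 1 needs 33; the known cells sum to -6, so (2,1) = 39.
Column 3: 32 + 18 + ? = 33, so (2,3) = -17.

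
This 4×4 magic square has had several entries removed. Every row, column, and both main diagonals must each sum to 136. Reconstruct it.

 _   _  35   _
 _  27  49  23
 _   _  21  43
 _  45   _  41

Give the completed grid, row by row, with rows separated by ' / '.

Row 2 needs 136; the known cells sum to 99, so (2,1) = 37.
The remaining cell in column 3 is (4,3) = 136 − 105 = 31.
The remaining cell in column 4 is (1,4) = 136 − 107 = 29.
The remaining cell in main diagonal is (1,1) = 136 − 89 = 47.
From row 1, 136 − (47 + 35 + 29) gives (1,2) = 25.
The remaining cell in row 4 is (4,1) = 136 − 117 = 19.
The remaining cell in column 1 is (3,1) = 136 − 103 = 33.
Column 2: 25 + 27 + 45 + ? = 136, so (3,2) = 39.

47 25 35 29 / 37 27 49 23 / 33 39 21 43 / 19 45 31 41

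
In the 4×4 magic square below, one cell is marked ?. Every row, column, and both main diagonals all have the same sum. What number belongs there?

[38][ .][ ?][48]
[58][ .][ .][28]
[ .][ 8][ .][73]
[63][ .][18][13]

Column 4 is complete and sums to 162; that is the magic constant.
Row 4 must total 162; the given cells sum to 94, so (4,2) = 68.
Using column 1: 38 + 58 + 63 + ? → (3,1) = 162 − 159 = 3.
Anti-diagonal must total 162; the given cells sum to 119, so (2,3) = 43.
Row 2: 58 + 43 + 28 + ? = 162, so (2,2) = 33.
Using row 3: 3 + 8 + 73 + ? → (3,3) = 162 − 84 = 78.
Column 2 must total 162; the given cells sum to 109, so (1,2) = 53.
Column 3 needs 162; the known cells sum to 139, so (1,3) = 23.

23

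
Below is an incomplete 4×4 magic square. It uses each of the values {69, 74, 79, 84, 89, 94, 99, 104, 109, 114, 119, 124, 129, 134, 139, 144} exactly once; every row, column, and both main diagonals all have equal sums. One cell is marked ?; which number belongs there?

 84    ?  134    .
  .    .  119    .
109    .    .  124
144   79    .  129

The 16 entries sum to 1704, so each line sums to 1704/4 = 426.
From row 4, 426 − (144 + 79 + 129) gives (4,3) = 74.
Using column 1: 84 + 109 + 144 + ? → (2,1) = 426 − 337 = 89.
Column 3: 134 + 119 + 74 + ? = 426, so (3,3) = 99.
The remaining cell in main diagonal is (2,2) = 426 − 312 = 114.
The remaining cell in row 2 is (2,4) = 426 − 322 = 104.
From row 3, 426 − (109 + 99 + 124) gives (3,2) = 94.
Column 2 needs 426; the known cells sum to 287, so (1,2) = 139.

139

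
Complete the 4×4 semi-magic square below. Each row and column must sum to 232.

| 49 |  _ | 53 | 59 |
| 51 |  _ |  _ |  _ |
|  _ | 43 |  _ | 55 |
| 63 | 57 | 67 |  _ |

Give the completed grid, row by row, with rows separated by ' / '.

49 71 53 59 / 51 61 47 73 / 69 43 65 55 / 63 57 67 45

Row 1 needs 232; the known cells sum to 161, so (1,2) = 71.
Row 4 must total 232; the given cells sum to 187, so (4,4) = 45.
The remaining cell in column 1 is (3,1) = 232 − 163 = 69.
Using column 2: 71 + 43 + 57 + ? → (2,2) = 232 − 171 = 61.
Column 4 must total 232; the given cells sum to 159, so (2,4) = 73.
Row 2 must total 232; the given cells sum to 185, so (2,3) = 47.
Row 3 needs 232; the known cells sum to 167, so (3,3) = 65.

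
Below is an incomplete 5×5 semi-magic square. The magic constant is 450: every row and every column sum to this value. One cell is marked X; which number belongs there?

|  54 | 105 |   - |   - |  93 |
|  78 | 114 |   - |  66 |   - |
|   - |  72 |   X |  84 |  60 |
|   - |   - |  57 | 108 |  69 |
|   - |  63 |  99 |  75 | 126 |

Row 5 must total 450; the given cells sum to 363, so (5,1) = 87.
From column 2, 450 − (105 + 114 + 72 + 63) gives (4,2) = 96.
The remaining cell in column 4 is (1,4) = 450 − 333 = 117.
Column 5 must total 450; the given cells sum to 348, so (2,5) = 102.
The remaining cell in row 1 is (1,3) = 450 − 369 = 81.
Row 2: 78 + 114 + 66 + 102 + ? = 450, so (2,3) = 90.
Row 4: 96 + 57 + 108 + 69 + ? = 450, so (4,1) = 120.
From column 1, 450 − (54 + 78 + 120 + 87) gives (3,1) = 111.
Using column 3: 81 + 90 + 57 + 99 + ? → (3,3) = 450 − 327 = 123.

123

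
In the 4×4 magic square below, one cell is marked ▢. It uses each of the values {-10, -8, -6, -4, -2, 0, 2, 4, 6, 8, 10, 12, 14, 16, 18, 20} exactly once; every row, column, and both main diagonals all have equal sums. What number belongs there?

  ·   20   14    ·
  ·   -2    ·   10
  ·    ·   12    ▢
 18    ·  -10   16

The 16 entries sum to 80, so each line sums to 80/4 = 20.
From row 4, 20 − (18 + (-10) + 16) gives (4,2) = -4.
Column 2 needs 20; the known cells sum to 14, so (3,2) = 6.
From column 3, 20 − (14 + 12 + (-10)) gives (2,3) = 4.
The remaining cell in main diagonal is (1,1) = 20 − 26 = -6.
Anti-diagonal needs 20; the known cells sum to 28, so (1,4) = -8.
Row 2 must total 20; the given cells sum to 12, so (2,1) = 8.
Column 1 must total 20; the given cells sum to 20, so (3,1) = 0.
The remaining cell in column 4 is (3,4) = 20 − 18 = 2.

2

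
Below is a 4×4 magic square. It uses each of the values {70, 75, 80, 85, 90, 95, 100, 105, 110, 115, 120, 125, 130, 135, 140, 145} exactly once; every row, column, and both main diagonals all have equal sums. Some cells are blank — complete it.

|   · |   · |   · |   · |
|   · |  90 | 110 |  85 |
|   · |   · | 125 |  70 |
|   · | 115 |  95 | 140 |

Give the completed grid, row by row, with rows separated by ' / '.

75 120 100 135 / 145 90 110 85 / 130 105 125 70 / 80 115 95 140

The 16 entries sum to 1720, so each line sums to 1720/4 = 430.
From row 2, 430 − (90 + 110 + 85) gives (2,1) = 145.
Row 4 must total 430; the given cells sum to 350, so (4,1) = 80.
Column 3 needs 430; the known cells sum to 330, so (1,3) = 100.
Column 4: 85 + 70 + 140 + ? = 430, so (1,4) = 135.
From main diagonal, 430 − (90 + 125 + 140) gives (1,1) = 75.
From anti-diagonal, 430 − (135 + 110 + 80) gives (3,2) = 105.
From row 1, 430 − (75 + 100 + 135) gives (1,2) = 120.
Row 3 needs 430; the known cells sum to 300, so (3,1) = 130.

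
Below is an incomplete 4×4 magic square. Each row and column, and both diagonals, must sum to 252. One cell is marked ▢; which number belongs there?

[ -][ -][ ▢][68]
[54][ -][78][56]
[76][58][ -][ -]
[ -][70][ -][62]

50

Row 2 must total 252; the given cells sum to 188, so (2,2) = 64.
Column 2: 64 + 58 + 70 + ? = 252, so (1,2) = 60.
The remaining cell in column 4 is (3,4) = 252 − 186 = 66.
Using anti-diagonal: 68 + 78 + 58 + ? → (4,1) = 252 − 204 = 48.
The remaining cell in row 3 is (3,3) = 252 − 200 = 52.
Row 4 needs 252; the known cells sum to 180, so (4,3) = 72.
Using column 1: 54 + 76 + 48 + ? → (1,1) = 252 − 178 = 74.
The remaining cell in column 3 is (1,3) = 252 − 202 = 50.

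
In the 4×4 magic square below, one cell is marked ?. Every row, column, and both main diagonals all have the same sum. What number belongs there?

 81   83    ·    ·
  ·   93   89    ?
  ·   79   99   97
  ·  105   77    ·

Column 2 is complete and sums to 360; that is the magic constant.
Row 3: 79 + 99 + 97 + ? = 360, so (3,1) = 85.
From column 3, 360 − (89 + 99 + 77) gives (1,3) = 95.
The remaining cell in main diagonal is (4,4) = 360 − 273 = 87.
From row 1, 360 − (81 + 83 + 95) gives (1,4) = 101.
From row 4, 360 − (105 + 77 + 87) gives (4,1) = 91.
Column 1 must total 360; the given cells sum to 257, so (2,1) = 103.
Column 4: 101 + 97 + 87 + ? = 360, so (2,4) = 75.

75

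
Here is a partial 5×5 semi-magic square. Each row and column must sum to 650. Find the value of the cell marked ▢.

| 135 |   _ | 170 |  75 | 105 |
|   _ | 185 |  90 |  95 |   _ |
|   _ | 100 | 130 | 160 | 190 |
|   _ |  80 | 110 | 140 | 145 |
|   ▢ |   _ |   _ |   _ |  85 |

115

Row 1: 135 + 170 + 75 + 105 + ? = 650, so (1,2) = 165.
From row 3, 650 − (100 + 130 + 160 + 190) gives (3,1) = 70.
Using row 4: 80 + 110 + 140 + 145 + ? → (4,1) = 650 − 475 = 175.
Column 2 needs 650; the known cells sum to 530, so (5,2) = 120.
Using column 3: 170 + 90 + 130 + 110 + ? → (5,3) = 650 − 500 = 150.
Column 4 needs 650; the known cells sum to 470, so (5,4) = 180.
Column 5 needs 650; the known cells sum to 525, so (2,5) = 125.
From row 2, 650 − (185 + 90 + 95 + 125) gives (2,1) = 155.
Using row 5: 120 + 150 + 180 + 85 + ? → (5,1) = 650 − 535 = 115.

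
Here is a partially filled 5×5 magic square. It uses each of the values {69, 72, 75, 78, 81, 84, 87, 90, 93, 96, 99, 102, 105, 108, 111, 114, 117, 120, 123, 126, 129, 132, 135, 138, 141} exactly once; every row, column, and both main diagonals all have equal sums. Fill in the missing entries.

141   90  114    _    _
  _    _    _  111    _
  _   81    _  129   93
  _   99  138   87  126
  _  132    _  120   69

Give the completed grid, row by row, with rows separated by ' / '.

The 25 entries sum to 2625, so each line sums to 2625/5 = 525.
Row 4 must total 525; the given cells sum to 450, so (4,1) = 75.
Column 2: 90 + 81 + 99 + 132 + ? = 525, so (2,2) = 123.
Column 4 must total 525; the given cells sum to 447, so (1,4) = 78.
Main diagonal needs 525; the known cells sum to 420, so (3,3) = 105.
Row 1: 141 + 90 + 114 + 78 + ? = 525, so (1,5) = 102.
Row 3 must total 525; the given cells sum to 408, so (3,1) = 117.
From column 5, 525 − (102 + 93 + 126 + 69) gives (2,5) = 135.
The remaining cell in anti-diagonal is (5,1) = 525 − 417 = 108.
From row 5, 525 − (108 + 132 + 120 + 69) gives (5,3) = 96.
The remaining cell in column 1 is (2,1) = 525 − 441 = 84.
Using column 3: 114 + 105 + 138 + 96 + ? → (2,3) = 525 − 453 = 72.

141 90 114 78 102 / 84 123 72 111 135 / 117 81 105 129 93 / 75 99 138 87 126 / 108 132 96 120 69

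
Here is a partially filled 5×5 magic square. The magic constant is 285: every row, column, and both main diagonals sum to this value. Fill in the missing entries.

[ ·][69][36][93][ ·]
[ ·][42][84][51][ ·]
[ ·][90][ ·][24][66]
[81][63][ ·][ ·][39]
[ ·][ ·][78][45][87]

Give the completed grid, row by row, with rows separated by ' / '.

Column 2: 69 + 42 + 90 + 63 + ? = 285, so (5,2) = 21.
Column 4 must total 285; the given cells sum to 213, so (4,4) = 72.
Row 4 needs 285; the known cells sum to 255, so (4,3) = 30.
Using row 5: 21 + 78 + 45 + 87 + ? → (5,1) = 285 − 231 = 54.
Column 3 needs 285; the known cells sum to 228, so (3,3) = 57.
The remaining cell in main diagonal is (1,1) = 285 − 258 = 27.
Anti-diagonal: 51 + 57 + 63 + 54 + ? = 285, so (1,5) = 60.
Row 3 must total 285; the given cells sum to 237, so (3,1) = 48.
Using column 1: 27 + 48 + 81 + 54 + ? → (2,1) = 285 − 210 = 75.
Column 5 needs 285; the known cells sum to 252, so (2,5) = 33.

27 69 36 93 60 / 75 42 84 51 33 / 48 90 57 24 66 / 81 63 30 72 39 / 54 21 78 45 87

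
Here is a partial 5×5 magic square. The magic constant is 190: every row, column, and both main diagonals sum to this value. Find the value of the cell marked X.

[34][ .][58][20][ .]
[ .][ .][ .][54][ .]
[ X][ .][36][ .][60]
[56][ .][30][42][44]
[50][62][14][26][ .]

From row 4, 190 − (56 + 30 + 42 + 44) gives (4,2) = 18.
Row 5 must total 190; the given cells sum to 152, so (5,5) = 38.
Column 3: 58 + 36 + 30 + 14 + ? = 190, so (2,3) = 52.
From column 4, 190 − (20 + 54 + 42 + 26) gives (3,4) = 48.
Using main diagonal: 34 + 36 + 42 + 38 + ? → (2,2) = 190 − 150 = 40.
Anti-diagonal needs 190; the known cells sum to 158, so (1,5) = 32.
Row 1 must total 190; the given cells sum to 144, so (1,2) = 46.
Column 2 needs 190; the known cells sum to 166, so (3,2) = 24.
The remaining cell in column 5 is (2,5) = 190 − 174 = 16.
Using row 2: 40 + 52 + 54 + 16 + ? → (2,1) = 190 − 162 = 28.
Row 3 needs 190; the known cells sum to 168, so (3,1) = 22.

22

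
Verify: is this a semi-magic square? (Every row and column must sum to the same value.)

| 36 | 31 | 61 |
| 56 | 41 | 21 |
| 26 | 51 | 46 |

Row 1: 36 + 31 + 61 = 128.
Row 2: 56 + 41 + 21 = 118.
Row 3: 26 + 51 + 46 = 123.
Column 1: 36 + 56 + 26 = 118.
Column 2: 31 + 41 + 51 = 123.
Column 3: 61 + 21 + 46 = 128.

No — row 2 sums to 118 but column 3 sums to 128.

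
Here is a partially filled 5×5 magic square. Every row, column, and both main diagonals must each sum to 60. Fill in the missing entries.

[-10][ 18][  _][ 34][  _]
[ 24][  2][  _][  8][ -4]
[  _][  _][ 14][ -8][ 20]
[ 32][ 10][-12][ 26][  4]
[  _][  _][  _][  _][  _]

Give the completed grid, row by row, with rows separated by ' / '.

Row 2: 24 + 2 + 8 + (-4) + ? = 60, so (2,3) = 30.
The remaining cell in column 4 is (5,4) = 60 − 60 = 0.
The remaining cell in main diagonal is (5,5) = 60 − 32 = 28.
Column 5 must total 60; the given cells sum to 48, so (1,5) = 12.
Anti-diagonal needs 60; the known cells sum to 44, so (5,1) = 16.
Row 1 must total 60; the given cells sum to 54, so (1,3) = 6.
From column 1, 60 − (-10 + 24 + 32 + 16) gives (3,1) = -2.
The remaining cell in column 3 is (5,3) = 60 − 38 = 22.
Using row 3: -2 + 14 + (-8) + 20 + ? → (3,2) = 60 − 24 = 36.
From row 5, 60 − (16 + 22 + 0 + 28) gives (5,2) = -6.

-10 18 6 34 12 / 24 2 30 8 -4 / -2 36 14 -8 20 / 32 10 -12 26 4 / 16 -6 22 0 28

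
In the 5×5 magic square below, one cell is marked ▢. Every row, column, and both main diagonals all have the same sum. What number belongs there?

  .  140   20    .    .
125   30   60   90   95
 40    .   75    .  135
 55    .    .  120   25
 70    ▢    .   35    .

100

Row 2 is complete and sums to 400; that is the magic constant.
Column 1: 125 + 40 + 55 + 70 + ? = 400, so (1,1) = 110.
Main diagonal: 110 + 30 + 75 + 120 + ? = 400, so (5,5) = 65.
Column 5 must total 400; the given cells sum to 320, so (1,5) = 80.
Anti-diagonal must total 400; the given cells sum to 315, so (4,2) = 85.
Using row 1: 110 + 140 + 20 + 80 + ? → (1,4) = 400 − 350 = 50.
Row 4 needs 400; the known cells sum to 285, so (4,3) = 115.
The remaining cell in column 3 is (5,3) = 400 − 270 = 130.
The remaining cell in column 4 is (3,4) = 400 − 295 = 105.
From row 3, 400 − (40 + 75 + 105 + 135) gives (3,2) = 45.
Using row 5: 70 + 130 + 35 + 65 + ? → (5,2) = 400 − 300 = 100.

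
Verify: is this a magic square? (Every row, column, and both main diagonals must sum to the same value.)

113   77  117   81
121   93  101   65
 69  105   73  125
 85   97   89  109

Row 1: 113 + 77 + 117 + 81 = 388.
Row 2: 121 + 93 + 101 + 65 = 380.
Row 3: 69 + 105 + 73 + 125 = 372.
Row 4: 85 + 97 + 89 + 109 = 380.
Column 1: 113 + 121 + 69 + 85 = 388.
Column 2: 77 + 93 + 105 + 97 = 372.
Column 3: 117 + 101 + 73 + 89 = 380.
Column 4: 81 + 65 + 125 + 109 = 380.
Main diagonal: 113 + 93 + 73 + 109 = 388.
Anti-diagonal: 81 + 101 + 105 + 85 = 372.

No — row 4 sums to 380 but anti-diagonal sums to 372.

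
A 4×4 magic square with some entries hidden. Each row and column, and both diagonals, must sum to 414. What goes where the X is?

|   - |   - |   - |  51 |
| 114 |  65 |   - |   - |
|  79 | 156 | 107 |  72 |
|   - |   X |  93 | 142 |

58

Column 4 needs 414; the known cells sum to 265, so (2,4) = 149.
The remaining cell in main diagonal is (1,1) = 414 − 314 = 100.
Row 2: 114 + 65 + 149 + ? = 414, so (2,3) = 86.
Column 1 needs 414; the known cells sum to 293, so (4,1) = 121.
Column 3 must total 414; the given cells sum to 286, so (1,3) = 128.
The remaining cell in row 1 is (1,2) = 414 − 279 = 135.
The remaining cell in row 4 is (4,2) = 414 − 356 = 58.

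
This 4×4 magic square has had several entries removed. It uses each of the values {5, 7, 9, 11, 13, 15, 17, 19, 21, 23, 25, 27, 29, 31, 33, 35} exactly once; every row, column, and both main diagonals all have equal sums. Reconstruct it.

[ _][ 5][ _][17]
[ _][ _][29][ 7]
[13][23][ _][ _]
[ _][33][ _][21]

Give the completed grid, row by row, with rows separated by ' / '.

The 16 entries sum to 320, so each line sums to 320/4 = 80.
Using column 2: 5 + 23 + 33 + ? → (2,2) = 80 − 61 = 19.
Using column 4: 17 + 7 + 21 + ? → (3,4) = 80 − 45 = 35.
From anti-diagonal, 80 − (17 + 29 + 23) gives (4,1) = 11.
Row 2: 19 + 29 + 7 + ? = 80, so (2,1) = 25.
Row 3: 13 + 23 + 35 + ? = 80, so (3,3) = 9.
Using row 4: 11 + 33 + 21 + ? → (4,3) = 80 − 65 = 15.
Column 1 needs 80; the known cells sum to 49, so (1,1) = 31.
Column 3: 29 + 9 + 15 + ? = 80, so (1,3) = 27.

31 5 27 17 / 25 19 29 7 / 13 23 9 35 / 11 33 15 21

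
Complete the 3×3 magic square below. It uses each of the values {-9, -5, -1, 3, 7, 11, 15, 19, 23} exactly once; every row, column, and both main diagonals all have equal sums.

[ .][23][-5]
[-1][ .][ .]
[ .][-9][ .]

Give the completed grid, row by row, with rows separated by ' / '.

The 9 entries sum to 63, so each line sums to 63/3 = 21.
The remaining cell in row 1 is (1,1) = 21 − 18 = 3.
Using column 1: 3 + (-1) + ? → (3,1) = 21 − 2 = 19.
From column 2, 21 − (23 + (-9)) gives (2,2) = 7.
Main diagonal: 3 + 7 + ? = 21, so (3,3) = 11.
Row 2: -1 + 7 + ? = 21, so (2,3) = 15.

3 23 -5 / -1 7 15 / 19 -9 11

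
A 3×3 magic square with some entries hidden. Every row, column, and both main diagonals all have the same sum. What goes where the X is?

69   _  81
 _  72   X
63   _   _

Anti-diagonal is complete and sums to 216; that is the magic constant.
Row 1 needs 216; the known cells sum to 150, so (1,2) = 66.
Column 1 must total 216; the given cells sum to 132, so (2,1) = 84.
The remaining cell in column 2 is (3,2) = 216 − 138 = 78.
Using main diagonal: 69 + 72 + ? → (3,3) = 216 − 141 = 75.
Row 2 must total 216; the given cells sum to 156, so (2,3) = 60.

60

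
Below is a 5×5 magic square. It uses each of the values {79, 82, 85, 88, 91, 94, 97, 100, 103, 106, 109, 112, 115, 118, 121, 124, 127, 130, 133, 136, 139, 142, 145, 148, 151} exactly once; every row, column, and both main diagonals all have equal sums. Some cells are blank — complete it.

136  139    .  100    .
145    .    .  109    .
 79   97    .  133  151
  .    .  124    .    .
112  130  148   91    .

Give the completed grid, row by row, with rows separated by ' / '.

136 139 82 100 118 / 145 88 106 109 127 / 79 97 115 133 151 / 103 121 124 142 85 / 112 130 148 91 94

The 25 entries sum to 2875, so each line sums to 2875/5 = 575.
Row 3 needs 575; the known cells sum to 460, so (3,3) = 115.
Row 5: 112 + 130 + 148 + 91 + ? = 575, so (5,5) = 94.
From column 1, 575 − (136 + 145 + 79 + 112) gives (4,1) = 103.
Column 4: 100 + 109 + 133 + 91 + ? = 575, so (4,4) = 142.
Main diagonal must total 575; the given cells sum to 487, so (2,2) = 88.
Using column 2: 139 + 88 + 97 + 130 + ? → (4,2) = 575 − 454 = 121.
Anti-diagonal must total 575; the given cells sum to 457, so (1,5) = 118.
The remaining cell in row 1 is (1,3) = 575 − 493 = 82.
The remaining cell in row 4 is (4,5) = 575 − 490 = 85.
Column 3: 82 + 115 + 124 + 148 + ? = 575, so (2,3) = 106.
From column 5, 575 − (118 + 151 + 85 + 94) gives (2,5) = 127.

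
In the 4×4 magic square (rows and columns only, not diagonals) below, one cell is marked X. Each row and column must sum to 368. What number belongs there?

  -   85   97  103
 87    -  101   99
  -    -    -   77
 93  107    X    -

Row 1 needs 368; the known cells sum to 285, so (1,1) = 83.
Using row 2: 87 + 101 + 99 + ? → (2,2) = 368 − 287 = 81.
Using column 1: 83 + 87 + 93 + ? → (3,1) = 368 − 263 = 105.
Using column 2: 85 + 81 + 107 + ? → (3,2) = 368 − 273 = 95.
Column 4: 103 + 99 + 77 + ? = 368, so (4,4) = 89.
Using row 3: 105 + 95 + 77 + ? → (3,3) = 368 − 277 = 91.
Using row 4: 93 + 107 + 89 + ? → (4,3) = 368 − 289 = 79.

79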